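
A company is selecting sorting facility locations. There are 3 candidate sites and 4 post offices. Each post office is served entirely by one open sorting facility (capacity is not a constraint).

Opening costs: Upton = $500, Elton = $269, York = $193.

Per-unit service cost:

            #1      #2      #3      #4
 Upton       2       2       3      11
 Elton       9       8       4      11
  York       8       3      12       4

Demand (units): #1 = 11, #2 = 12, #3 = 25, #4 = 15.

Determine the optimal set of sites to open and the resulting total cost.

Open York only; minimum total cost 677.

For any fixed open set, each post office goes to its cheapest open site; total = fixed + service.
{York}: #1→York 8·11=88, #2→York 3·12=36, #3→York 12·25=300, #4→York 4·15=60. Service 484; fixed 193; total 677.
{Elton}: service 460 + fixed 269 = 729
{Elton, York}: #1→York 8·11=88, #2→York 3·12=36, #3→Elton 4·25=100, #4→York 4·15=60. Service 284; fixed 462; total 746.
{Upton, Elton, York}: #1→Upton 2·11=22, #2→Upton 2·12=24, #3→Upton 3·25=75, #4→York 4·15=60. Service 181; fixed 962; total 1143.
No other subset beats 677.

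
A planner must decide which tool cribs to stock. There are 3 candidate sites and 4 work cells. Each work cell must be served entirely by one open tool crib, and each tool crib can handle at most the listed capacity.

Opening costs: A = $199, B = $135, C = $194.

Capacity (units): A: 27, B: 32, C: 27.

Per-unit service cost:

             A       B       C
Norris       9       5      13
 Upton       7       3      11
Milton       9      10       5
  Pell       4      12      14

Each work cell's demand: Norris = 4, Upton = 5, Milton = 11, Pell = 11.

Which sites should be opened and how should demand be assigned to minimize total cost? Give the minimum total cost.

Open {B}: Norris→B 5·4=20, Upton→B 3·5=15, Milton→B 10·11=110, Pell→B 12·11=132.
Loads: B carries 31/32. Service 277; fixed 135; total 412.
Next best feasible plan costs 512.

Minimum total cost: 412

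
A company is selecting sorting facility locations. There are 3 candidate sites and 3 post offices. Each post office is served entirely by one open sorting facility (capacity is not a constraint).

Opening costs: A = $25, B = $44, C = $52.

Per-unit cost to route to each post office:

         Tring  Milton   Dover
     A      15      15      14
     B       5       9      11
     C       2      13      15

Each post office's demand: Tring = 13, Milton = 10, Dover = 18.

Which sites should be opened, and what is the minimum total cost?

For any fixed open set, each post office goes to its cheapest open site; total = fixed + service.
{B}: Tring→B 5·13=65, Milton→B 9·10=90, Dover→B 11·18=198. Service 353; fixed 44; total 397.
{B, C}: service 314 + fixed 96 = 410
{A, B}: service 353 + fixed 69 = 422
{A, B, C}: Tring→C 2·13=26, Milton→B 9·10=90, Dover→B 11·18=198. Service 314; fixed 121; total 435.
No other subset beats 397.

Open B only; minimum total cost 397.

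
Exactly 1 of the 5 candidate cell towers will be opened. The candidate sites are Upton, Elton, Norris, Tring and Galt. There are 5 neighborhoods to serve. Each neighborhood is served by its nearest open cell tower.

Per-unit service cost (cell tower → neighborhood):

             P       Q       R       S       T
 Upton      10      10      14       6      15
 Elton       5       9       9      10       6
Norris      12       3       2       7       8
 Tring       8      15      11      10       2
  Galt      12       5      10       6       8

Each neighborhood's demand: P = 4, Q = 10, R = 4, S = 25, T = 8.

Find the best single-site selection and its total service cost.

Choose Norris only; total service cost 325.

With exactly 1 open, each neighborhood uses its cheapest among the chosen.
{Norris}: P→Norris 12·4=48, Q→Norris 3·10=30, R→Norris 2·4=8, S→Norris 7·25=175, T→Norris 8·8=64. Service cost 325.
{Galt}: service cost 352
{Elton}: service cost 444
Among all 5 size-1 choices, {Norris} is lowest.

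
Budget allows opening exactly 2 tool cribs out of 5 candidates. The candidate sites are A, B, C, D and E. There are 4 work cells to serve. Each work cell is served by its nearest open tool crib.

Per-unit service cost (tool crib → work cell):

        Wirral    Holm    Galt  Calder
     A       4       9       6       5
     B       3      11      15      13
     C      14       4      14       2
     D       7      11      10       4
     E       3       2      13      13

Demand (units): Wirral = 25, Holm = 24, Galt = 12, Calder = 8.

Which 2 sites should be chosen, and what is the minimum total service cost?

Choose A and E; total service cost 235.

With exactly 2 open, each work cell uses its cheapest among the chosen.
{A, E}: Wirral→E 3·25=75, Holm→E 2·24=48, Galt→A 6·12=72, Calder→A 5·8=40. Service cost 235.
{D, E}: service cost 275
{A, C}: service cost 284
Among all 10 size-2 choices, {A, E} is lowest.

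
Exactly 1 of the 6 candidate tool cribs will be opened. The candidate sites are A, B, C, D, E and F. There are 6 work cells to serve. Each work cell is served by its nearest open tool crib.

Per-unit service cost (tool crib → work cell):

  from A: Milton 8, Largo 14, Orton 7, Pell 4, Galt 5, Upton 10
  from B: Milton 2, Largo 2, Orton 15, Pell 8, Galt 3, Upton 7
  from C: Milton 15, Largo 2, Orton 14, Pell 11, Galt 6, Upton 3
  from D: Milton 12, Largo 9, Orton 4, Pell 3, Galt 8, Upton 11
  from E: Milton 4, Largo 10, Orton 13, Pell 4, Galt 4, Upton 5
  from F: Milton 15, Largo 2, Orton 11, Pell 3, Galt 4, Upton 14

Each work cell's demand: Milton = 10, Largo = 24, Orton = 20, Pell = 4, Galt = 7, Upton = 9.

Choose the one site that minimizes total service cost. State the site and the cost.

With exactly 1 open, each work cell uses its cheapest among the chosen.
{B}: Milton→B 2·10=20, Largo→B 2·24=48, Orton→B 15·20=300, Pell→B 8·4=32, Galt→B 3·7=21, Upton→B 7·9=63. Service cost 484.
{D}: service cost 583
{F}: service cost 584
Among all 6 size-1 choices, {B} is lowest.

Choose B only; total service cost 484.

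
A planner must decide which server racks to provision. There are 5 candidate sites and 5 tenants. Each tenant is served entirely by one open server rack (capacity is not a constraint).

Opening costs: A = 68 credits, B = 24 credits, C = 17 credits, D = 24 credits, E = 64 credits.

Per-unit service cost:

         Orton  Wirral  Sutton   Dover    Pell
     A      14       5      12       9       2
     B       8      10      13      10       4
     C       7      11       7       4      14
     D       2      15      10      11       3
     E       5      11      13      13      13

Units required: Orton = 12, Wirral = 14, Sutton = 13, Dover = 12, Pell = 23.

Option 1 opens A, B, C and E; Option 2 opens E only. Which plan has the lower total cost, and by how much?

Option 1: {A, B, C, E}: Orton→E 5·12=60, Wirral→A 5·14=70, Sutton→C 7·13=91, Dover→C 4·12=48, Pell→A 2·23=46. Service 315; fixed 173; total 488.
Option 2: {E}: Orton→E 5·12=60, Wirral→E 11·14=154, Sutton→E 13·13=169, Dover→E 13·12=156, Pell→E 13·23=299. Service 838; fixed 64; total 902.
Difference: |488 − 902| = 414.

Option 1 is cheaper by 414.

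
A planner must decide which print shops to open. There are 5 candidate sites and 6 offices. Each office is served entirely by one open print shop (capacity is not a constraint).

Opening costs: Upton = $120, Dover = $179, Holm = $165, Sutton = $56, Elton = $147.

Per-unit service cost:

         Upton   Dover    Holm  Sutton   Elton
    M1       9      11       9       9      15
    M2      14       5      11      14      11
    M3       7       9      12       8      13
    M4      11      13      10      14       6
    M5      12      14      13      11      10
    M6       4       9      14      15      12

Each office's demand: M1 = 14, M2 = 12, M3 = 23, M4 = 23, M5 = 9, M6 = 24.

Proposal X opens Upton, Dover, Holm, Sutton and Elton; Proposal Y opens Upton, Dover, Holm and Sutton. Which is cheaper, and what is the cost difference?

Proposal Y is cheaper by 46.

Proposal X: {Upton, Dover, Holm, Sutton, Elton}: M1→Upton 9·14=126, M2→Dover 5·12=60, M3→Upton 7·23=161, M4→Elton 6·23=138, M5→Elton 10·9=90, M6→Upton 4·24=96. Service 671; fixed 667; total 1338.
Proposal Y: {Upton, Dover, Holm, Sutton}: M1→Upton 9·14=126, M2→Dover 5·12=60, M3→Upton 7·23=161, M4→Holm 10·23=230, M5→Sutton 11·9=99, M6→Upton 4·24=96. Service 772; fixed 520; total 1292.
Difference: |1338 − 1292| = 46.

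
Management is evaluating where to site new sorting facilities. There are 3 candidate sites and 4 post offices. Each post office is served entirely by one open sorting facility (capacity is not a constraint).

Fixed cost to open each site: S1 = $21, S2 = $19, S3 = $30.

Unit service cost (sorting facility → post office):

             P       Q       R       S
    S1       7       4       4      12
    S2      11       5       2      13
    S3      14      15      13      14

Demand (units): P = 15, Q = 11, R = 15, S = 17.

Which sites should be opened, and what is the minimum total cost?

For any fixed open set, each post office goes to its cheapest open site; total = fixed + service.
{S1, S2}: P→S1 7·15=105, Q→S1 4·11=44, R→S2 2·15=30, S→S1 12·17=204. Service 383; fixed 40; total 423.
{S1}: service 413 + fixed 21 = 434
{S1, S2, S3}: service 383 + fixed 70 = 453
{S2}: service 471 + fixed 19 = 490
No other subset beats 423.

Open S1 and S2; minimum total cost 423.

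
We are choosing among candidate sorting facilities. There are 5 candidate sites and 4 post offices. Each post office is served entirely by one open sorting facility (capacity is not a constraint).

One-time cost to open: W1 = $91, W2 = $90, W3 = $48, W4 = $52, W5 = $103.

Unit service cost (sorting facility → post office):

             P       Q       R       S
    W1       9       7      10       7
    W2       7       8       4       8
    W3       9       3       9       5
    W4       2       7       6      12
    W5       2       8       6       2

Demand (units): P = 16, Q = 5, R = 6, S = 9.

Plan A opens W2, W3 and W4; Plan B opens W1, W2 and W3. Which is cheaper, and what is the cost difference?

Plan A is cheaper by 119.

Plan A: {W2, W3, W4}: P→W4 2·16=32, Q→W3 3·5=15, R→W2 4·6=24, S→W3 5·9=45. Service 116; fixed 190; total 306.
Plan B: {W1, W2, W3}: P→W2 7·16=112, Q→W3 3·5=15, R→W2 4·6=24, S→W3 5·9=45. Service 196; fixed 229; total 425.
Difference: |306 − 425| = 119.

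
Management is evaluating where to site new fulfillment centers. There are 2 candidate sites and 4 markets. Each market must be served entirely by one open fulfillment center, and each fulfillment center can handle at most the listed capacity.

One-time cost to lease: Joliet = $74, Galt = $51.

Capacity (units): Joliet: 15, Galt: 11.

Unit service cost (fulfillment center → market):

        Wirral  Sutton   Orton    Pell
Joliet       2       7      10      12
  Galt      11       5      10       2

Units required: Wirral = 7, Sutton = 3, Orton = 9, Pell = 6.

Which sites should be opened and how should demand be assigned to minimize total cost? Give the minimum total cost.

Minimum total cost: 379

Open {Joliet, Galt}: Wirral→Galt 11·7=77, Sutton→Galt 5·3=15, Orton→Joliet 10·9=90, Pell→Joliet 12·6=72.
Loads: Joliet carries 15/15, Galt carries 10/11. Service 254; fixed 125; total 379.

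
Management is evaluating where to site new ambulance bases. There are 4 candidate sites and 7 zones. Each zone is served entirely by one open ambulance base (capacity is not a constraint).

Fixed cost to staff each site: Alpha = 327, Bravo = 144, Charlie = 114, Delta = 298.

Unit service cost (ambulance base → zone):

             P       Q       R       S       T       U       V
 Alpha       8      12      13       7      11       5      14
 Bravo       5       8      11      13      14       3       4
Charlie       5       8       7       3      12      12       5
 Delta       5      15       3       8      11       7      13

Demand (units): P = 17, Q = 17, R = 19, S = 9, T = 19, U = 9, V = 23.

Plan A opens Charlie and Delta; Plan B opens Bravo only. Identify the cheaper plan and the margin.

Plan A: {Charlie, Delta}: P→Charlie 5·17=85, Q→Charlie 8·17=136, R→Delta 3·19=57, S→Charlie 3·9=27, T→Delta 11·19=209, U→Delta 7·9=63, V→Charlie 5·23=115. Service 692; fixed 412; total 1104.
Plan B: {Bravo}: P→Bravo 5·17=85, Q→Bravo 8·17=136, R→Bravo 11·19=209, S→Bravo 13·9=117, T→Bravo 14·19=266, U→Bravo 3·9=27, V→Bravo 4·23=92. Service 932; fixed 144; total 1076.
Difference: |1104 − 1076| = 28.

Plan B is cheaper by 28.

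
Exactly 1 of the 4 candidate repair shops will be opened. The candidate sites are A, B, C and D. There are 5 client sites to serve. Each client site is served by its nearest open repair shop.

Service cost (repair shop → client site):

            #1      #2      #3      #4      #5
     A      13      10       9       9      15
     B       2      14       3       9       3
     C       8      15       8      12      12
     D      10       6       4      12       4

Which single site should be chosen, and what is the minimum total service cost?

With exactly 1 open, each client site uses its cheapest among the chosen.
{B}: #1→B 2, #2→B 14, #3→B 3, #4→B 9, #5→B 3. Service cost 31.
{D}: service cost 36
{C}: service cost 55
Among all 4 size-1 choices, {B} is lowest.

Choose B only; total service cost 31.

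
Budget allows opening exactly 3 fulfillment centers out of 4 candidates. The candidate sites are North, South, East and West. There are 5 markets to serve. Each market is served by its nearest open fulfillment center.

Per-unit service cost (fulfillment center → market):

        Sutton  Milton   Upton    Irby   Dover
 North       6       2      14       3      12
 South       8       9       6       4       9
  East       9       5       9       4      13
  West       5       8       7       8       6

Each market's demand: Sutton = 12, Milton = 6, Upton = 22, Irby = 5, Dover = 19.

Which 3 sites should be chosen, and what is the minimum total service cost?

With exactly 3 open, each market uses its cheapest among the chosen.
{North, South, West}: Sutton→West 5·12=60, Milton→North 2·6=12, Upton→South 6·22=132, Irby→North 3·5=15, Dover→West 6·19=114. Service cost 333.
{North, East, West}: service cost 355
{South, East, West}: service cost 356
Among all 4 size-3 choices, {North, South, West} is lowest.

Choose North, South and West; total service cost 333.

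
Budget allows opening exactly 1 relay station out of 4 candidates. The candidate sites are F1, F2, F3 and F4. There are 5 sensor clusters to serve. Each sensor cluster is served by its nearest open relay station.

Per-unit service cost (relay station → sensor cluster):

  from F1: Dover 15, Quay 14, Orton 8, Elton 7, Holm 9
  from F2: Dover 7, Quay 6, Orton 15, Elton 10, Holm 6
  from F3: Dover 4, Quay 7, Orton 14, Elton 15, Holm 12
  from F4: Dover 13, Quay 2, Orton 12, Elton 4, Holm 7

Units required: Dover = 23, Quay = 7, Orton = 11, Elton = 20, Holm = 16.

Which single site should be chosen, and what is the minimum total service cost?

With exactly 1 open, each sensor cluster uses its cheapest among the chosen.
{F4}: Dover→F4 13·23=299, Quay→F4 2·7=14, Orton→F4 12·11=132, Elton→F4 4·20=80, Holm→F4 7·16=112. Service cost 637.
{F2}: service cost 664
{F3}: service cost 787
Among all 4 size-1 choices, {F4} is lowest.

Choose F4 only; total service cost 637.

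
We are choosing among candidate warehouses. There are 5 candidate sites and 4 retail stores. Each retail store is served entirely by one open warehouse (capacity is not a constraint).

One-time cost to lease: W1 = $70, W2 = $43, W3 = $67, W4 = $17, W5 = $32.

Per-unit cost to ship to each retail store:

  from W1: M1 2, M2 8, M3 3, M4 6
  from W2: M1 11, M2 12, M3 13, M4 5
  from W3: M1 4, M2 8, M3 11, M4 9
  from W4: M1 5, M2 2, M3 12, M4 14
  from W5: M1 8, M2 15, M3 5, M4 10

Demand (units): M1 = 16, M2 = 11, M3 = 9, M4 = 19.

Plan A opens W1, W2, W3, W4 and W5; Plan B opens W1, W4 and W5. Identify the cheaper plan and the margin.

Plan A: {W1, W2, W3, W4, W5}: M1→W1 2·16=32, M2→W4 2·11=22, M3→W1 3·9=27, M4→W2 5·19=95. Service 176; fixed 229; total 405.
Plan B: {W1, W4, W5}: M1→W1 2·16=32, M2→W4 2·11=22, M3→W1 3·9=27, M4→W1 6·19=114. Service 195; fixed 119; total 314.
Difference: |405 − 314| = 91.

Plan B is cheaper by 91.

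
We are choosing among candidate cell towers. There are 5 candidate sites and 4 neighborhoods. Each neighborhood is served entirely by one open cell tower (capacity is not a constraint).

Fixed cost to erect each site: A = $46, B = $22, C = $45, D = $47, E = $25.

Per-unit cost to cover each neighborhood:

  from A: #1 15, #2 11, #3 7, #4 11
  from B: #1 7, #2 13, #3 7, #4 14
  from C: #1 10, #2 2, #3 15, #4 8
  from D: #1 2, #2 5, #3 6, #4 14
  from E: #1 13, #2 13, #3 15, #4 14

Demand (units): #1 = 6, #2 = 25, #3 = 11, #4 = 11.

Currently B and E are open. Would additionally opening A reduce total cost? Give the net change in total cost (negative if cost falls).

Current service cost with {B, E}: 598.
Adding A: each neighborhood re-picks its cheapest; new service cost 515, saving 83.
Extra fixed cost: 46. Net change = 46 − 83 = -37.
(Totals: 645 → 608.)

Yes — net change −37 (cost falls by 37).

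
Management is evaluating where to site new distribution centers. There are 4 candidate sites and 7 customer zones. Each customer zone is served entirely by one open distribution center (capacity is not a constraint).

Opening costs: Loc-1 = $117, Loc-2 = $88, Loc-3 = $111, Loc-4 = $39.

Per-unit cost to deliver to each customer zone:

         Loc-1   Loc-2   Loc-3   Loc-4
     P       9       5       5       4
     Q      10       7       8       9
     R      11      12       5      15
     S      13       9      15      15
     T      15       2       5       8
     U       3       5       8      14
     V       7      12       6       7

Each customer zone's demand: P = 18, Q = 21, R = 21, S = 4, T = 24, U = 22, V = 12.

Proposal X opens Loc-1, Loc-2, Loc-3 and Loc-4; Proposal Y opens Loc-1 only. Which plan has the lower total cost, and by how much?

Proposal X is cheaper by 381.

Proposal X: {Loc-1, Loc-2, Loc-3, Loc-4}: P→Loc-4 4·18=72, Q→Loc-2 7·21=147, R→Loc-3 5·21=105, S→Loc-2 9·4=36, T→Loc-2 2·24=48, U→Loc-1 3·22=66, V→Loc-3 6·12=72. Service 546; fixed 355; total 901.
Proposal Y: {Loc-1}: P→Loc-1 9·18=162, Q→Loc-1 10·21=210, R→Loc-1 11·21=231, S→Loc-1 13·4=52, T→Loc-1 15·24=360, U→Loc-1 3·22=66, V→Loc-1 7·12=84. Service 1165; fixed 117; total 1282.
Difference: |901 − 1282| = 381.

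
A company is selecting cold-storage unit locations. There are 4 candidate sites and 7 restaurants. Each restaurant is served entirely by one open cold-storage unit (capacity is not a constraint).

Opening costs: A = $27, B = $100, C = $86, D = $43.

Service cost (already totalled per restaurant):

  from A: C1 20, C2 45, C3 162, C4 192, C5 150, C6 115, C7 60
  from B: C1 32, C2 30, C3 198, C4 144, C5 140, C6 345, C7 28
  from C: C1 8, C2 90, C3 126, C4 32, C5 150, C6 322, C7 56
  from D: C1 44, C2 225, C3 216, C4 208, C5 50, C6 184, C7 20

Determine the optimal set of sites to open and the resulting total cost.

Open A, C and D; minimum total cost 552.

For any fixed open set, each restaurant goes to its cheapest open site; total = fixed + service.
{A, C, D}: C1→C 8, C2→A 45, C3→C 126, C4→C 32, C5→D 50, C6→A 115, C7→D 20. Service 396; fixed 156; total 552.
{A, B, C, D}: C1→C 8, C2→B 30, C3→C 126, C4→C 32, C5→D 50, C6→A 115, C7→D 20. Service 381; fixed 256; total 637.
{C, D}: service 510 + fixed 129 = 639
{A}: service 744 + fixed 27 = 771
(All 15 nonempty subsets were checked; A, C and D is lowest.)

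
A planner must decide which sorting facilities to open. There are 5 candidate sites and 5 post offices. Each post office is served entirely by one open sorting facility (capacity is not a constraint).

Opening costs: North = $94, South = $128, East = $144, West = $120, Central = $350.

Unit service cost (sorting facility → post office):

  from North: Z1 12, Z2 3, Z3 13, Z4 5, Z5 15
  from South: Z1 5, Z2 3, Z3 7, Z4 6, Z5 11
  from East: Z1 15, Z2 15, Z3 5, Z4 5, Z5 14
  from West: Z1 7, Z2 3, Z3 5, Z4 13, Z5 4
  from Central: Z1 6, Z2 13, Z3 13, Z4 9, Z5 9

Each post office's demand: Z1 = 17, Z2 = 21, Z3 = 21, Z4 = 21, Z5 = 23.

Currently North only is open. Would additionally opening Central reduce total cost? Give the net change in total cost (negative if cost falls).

No — net change +110 (cost rises by 110).

Current service cost with {North}: 990.
Adding Central: each post office re-picks its cheapest; new service cost 750, saving 240.
Extra fixed cost: 350. Net change = 350 − 240 = 110.
(Totals: 1084 → 1194.)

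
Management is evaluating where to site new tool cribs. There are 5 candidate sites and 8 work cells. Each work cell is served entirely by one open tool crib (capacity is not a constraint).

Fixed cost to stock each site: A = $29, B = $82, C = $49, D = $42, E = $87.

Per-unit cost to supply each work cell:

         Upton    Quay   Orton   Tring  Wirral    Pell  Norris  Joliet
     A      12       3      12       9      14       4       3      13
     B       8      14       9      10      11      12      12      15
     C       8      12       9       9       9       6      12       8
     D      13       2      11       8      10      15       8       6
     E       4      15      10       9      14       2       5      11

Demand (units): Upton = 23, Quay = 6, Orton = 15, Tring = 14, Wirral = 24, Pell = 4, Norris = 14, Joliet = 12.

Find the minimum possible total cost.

For any fixed open set, each work cell goes to its cheapest open site; total = fixed + service.
{D, E}: Upton→E 4·23=92, Quay→D 2·6=12, Orton→E 10·15=150, Tring→D 8·14=112, Wirral→D 10·24=240, Pell→E 2·4=8, Norris→E 5·14=70, Joliet→D 6·12=72. Service 756; fixed 129; total 885.
{A, D, E}: Upton→E 4·23=92, Quay→D 2·6=12, Orton→E 10·15=150, Tring→D 8·14=112, Wirral→D 10·24=240, Pell→E 2·4=8, Norris→A 3·14=42, Joliet→D 6·12=72. Service 728; fixed 158; total 886.
{C, D, E}: service 717 + fixed 178 = 895
{A, B, C, D, E}: service 689 + fixed 289 = 978
No other subset beats 885.

Minimum total cost: 885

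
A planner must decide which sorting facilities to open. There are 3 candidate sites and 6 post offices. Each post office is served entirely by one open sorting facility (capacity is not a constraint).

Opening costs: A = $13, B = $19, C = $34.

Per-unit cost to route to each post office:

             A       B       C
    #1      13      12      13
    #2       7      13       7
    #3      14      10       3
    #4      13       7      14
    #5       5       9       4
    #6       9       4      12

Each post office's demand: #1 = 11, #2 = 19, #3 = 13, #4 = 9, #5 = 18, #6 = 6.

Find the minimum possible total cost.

For any fixed open set, each post office goes to its cheapest open site; total = fixed + service.
{B, C}: #1→B 12·11=132, #2→C 7·19=133, #3→C 3·13=39, #4→B 7·9=63, #5→C 4·18=72, #6→B 4·6=24. Service 463; fixed 53; total 516.
{A, B, C}: #1→B 12·11=132, #2→A 7·19=133, #3→C 3·13=39, #4→B 7·9=63, #5→C 4·18=72, #6→B 4·6=24. Service 463; fixed 66; total 529.
{A, B}: service 572 + fixed 32 = 604
{A}: service 719 + fixed 13 = 732
(All 7 nonempty subsets were checked; B and C is lowest.)

Minimum total cost: 516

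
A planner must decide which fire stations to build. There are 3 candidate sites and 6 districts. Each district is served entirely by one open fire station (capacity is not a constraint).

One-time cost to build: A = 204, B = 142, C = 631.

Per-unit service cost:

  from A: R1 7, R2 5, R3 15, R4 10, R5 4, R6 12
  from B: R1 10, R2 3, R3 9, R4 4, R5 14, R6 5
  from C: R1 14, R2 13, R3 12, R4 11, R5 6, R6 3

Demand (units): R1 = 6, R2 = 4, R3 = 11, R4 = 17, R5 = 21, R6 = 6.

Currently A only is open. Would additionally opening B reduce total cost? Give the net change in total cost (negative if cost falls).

Current service cost with {A}: 553.
Adding B: each district re-picks its cheapest; new service cost 335, saving 218.
Extra fixed cost: 142. Net change = 142 − 218 = -76.
(Totals: 757 → 681.)

Yes — net change −76 (cost falls by 76).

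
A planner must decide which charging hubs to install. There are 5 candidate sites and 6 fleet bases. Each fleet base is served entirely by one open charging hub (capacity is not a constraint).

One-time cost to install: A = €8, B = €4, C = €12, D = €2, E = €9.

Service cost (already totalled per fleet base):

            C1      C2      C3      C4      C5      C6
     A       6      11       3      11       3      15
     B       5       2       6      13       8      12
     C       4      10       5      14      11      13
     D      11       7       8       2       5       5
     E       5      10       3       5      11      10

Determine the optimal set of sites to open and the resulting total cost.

Open B and D; minimum total cost 31.

For any fixed open set, each fleet base goes to its cheapest open site; total = fixed + service.
{B, D}: C1→B 5, C2→B 2, C3→B 6, C4→D 2, C5→D 5, C6→D 5. Service 25; fixed 6; total 31.
{A, B, D}: C1→B 5, C2→B 2, C3→A 3, C4→D 2, C5→A 3, C6→D 5. Service 20; fixed 14; total 34.
{A, D}: service 26 + fixed 10 = 36
{A, B, C, D, E}: C1→C 4, C2→B 2, C3→A 3, C4→D 2, C5→A 3, C6→D 5. Service 19; fixed 35; total 54.
No other subset beats 31.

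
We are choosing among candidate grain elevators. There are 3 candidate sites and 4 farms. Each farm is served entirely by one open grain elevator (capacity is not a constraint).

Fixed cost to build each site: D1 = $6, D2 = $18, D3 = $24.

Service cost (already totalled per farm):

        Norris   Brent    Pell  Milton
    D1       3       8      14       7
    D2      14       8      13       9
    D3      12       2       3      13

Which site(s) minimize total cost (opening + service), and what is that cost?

Open D1 only; minimum total cost 38.

For any fixed open set, each farm goes to its cheapest open site; total = fixed + service.
{D1}: Norris→D1 3, Brent→D1 8, Pell→D1 14, Milton→D1 7. Service 32; fixed 6; total 38.
{D1, D3}: service 15 + fixed 30 = 45
{D3}: service 30 + fixed 24 = 54
{D1, D2, D3}: service 15 + fixed 48 = 63
No other subset beats 38.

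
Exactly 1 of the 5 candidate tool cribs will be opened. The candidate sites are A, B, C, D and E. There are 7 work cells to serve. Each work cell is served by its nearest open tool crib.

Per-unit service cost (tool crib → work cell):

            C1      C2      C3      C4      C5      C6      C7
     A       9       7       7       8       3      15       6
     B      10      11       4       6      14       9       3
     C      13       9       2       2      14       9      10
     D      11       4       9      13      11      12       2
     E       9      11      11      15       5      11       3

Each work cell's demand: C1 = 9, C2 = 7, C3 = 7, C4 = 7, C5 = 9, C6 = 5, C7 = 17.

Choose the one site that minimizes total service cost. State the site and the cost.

Choose A only; total service cost 439.

With exactly 1 open, each work cell uses its cheapest among the chosen.
{A}: C1→A 9·9=81, C2→A 7·7=49, C3→A 7·7=49, C4→A 8·7=56, C5→A 3·9=27, C6→A 15·5=75, C7→A 6·17=102. Service cost 439.
{B}: service cost 459
{D}: service cost 474
Among all 5 size-1 choices, {A} is lowest.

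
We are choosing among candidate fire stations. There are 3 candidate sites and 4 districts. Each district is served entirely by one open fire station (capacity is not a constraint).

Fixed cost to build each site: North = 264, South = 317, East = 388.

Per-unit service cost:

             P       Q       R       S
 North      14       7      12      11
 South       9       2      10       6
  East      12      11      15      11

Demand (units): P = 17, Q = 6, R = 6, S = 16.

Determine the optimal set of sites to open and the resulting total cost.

Open South only; minimum total cost 638.

For any fixed open set, each district goes to its cheapest open site; total = fixed + service.
{South}: P→South 9·17=153, Q→South 2·6=12, R→South 10·6=60, S→South 6·16=96. Service 321; fixed 317; total 638.
{North}: P→North 14·17=238, Q→North 7·6=42, R→North 12·6=72, S→North 11·16=176. Service 528; fixed 264; total 792.
{North, South}: service 321 + fixed 581 = 902
{North, South, East}: service 321 + fixed 969 = 1290
No other subset beats 638.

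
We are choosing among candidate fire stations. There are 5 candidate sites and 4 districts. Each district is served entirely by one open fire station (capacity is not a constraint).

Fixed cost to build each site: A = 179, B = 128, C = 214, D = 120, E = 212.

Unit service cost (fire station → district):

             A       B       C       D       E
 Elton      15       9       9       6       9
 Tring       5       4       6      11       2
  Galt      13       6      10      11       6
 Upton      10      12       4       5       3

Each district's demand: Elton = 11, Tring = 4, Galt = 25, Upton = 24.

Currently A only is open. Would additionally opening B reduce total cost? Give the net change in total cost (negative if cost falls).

Yes — net change −117 (cost falls by 117).

Current service cost with {A}: 750.
Adding B: each district re-picks its cheapest; new service cost 505, saving 245.
Extra fixed cost: 128. Net change = 128 − 245 = -117.
(Totals: 929 → 812.)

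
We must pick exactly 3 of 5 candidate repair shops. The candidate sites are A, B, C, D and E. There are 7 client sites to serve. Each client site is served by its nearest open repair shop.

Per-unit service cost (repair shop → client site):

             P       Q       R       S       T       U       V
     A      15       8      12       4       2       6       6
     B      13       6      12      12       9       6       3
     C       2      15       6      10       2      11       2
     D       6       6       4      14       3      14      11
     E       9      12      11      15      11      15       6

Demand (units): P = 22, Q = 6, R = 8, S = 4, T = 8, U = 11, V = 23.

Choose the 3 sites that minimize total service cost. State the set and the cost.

With exactly 3 open, each client site uses its cheapest among the chosen.
{A, C, D}: P→C 2·22=44, Q→D 6·6=36, R→D 4·8=32, S→A 4·4=16, T→A 2·8=16, U→A 6·11=66, V→C 2·23=46. Service cost 256.
{A, B, C}: service cost 272
{B, C, D}: service cost 280
Among all 10 size-3 choices, {A, C, D} is lowest.

Choose A, C and D; total service cost 256.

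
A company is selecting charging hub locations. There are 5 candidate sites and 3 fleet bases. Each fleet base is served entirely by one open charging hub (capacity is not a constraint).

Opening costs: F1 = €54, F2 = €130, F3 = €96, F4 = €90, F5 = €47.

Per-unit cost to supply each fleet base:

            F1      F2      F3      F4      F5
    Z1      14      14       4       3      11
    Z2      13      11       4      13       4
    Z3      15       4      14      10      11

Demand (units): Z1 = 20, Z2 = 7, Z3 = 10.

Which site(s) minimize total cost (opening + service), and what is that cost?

Open F4 and F5; minimum total cost 325.

For any fixed open set, each fleet base goes to its cheapest open site; total = fixed + service.
{F4, F5}: Z1→F4 3·20=60, Z2→F5 4·7=28, Z3→F4 10·10=100. Service 188; fixed 137; total 325.
{F4}: service 251 + fixed 90 = 341
{F3}: service 248 + fixed 96 = 344
{F1, F2, F3, F4, F5}: Z1→F4 3·20=60, Z2→F3 4·7=28, Z3→F2 4·10=40. Service 128; fixed 417; total 545.
No other subset beats 325.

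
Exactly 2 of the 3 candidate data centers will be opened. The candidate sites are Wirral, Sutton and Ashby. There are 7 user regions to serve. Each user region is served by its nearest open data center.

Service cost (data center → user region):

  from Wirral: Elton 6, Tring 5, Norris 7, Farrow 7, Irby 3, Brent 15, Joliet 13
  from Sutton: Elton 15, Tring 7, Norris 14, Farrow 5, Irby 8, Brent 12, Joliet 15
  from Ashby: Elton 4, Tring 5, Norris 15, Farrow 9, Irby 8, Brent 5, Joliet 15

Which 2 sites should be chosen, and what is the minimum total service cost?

Choose Wirral and Ashby; total service cost 44.

With exactly 2 open, each user region uses its cheapest among the chosen.
{Wirral, Ashby}: Elton→Ashby 4, Tring→Wirral 5, Norris→Wirral 7, Farrow→Wirral 7, Irby→Wirral 3, Brent→Ashby 5, Joliet→Wirral 13. Service cost 44.
{Wirral, Sutton}: service cost 51
{Sutton, Ashby}: service cost 56
Among all 3 size-2 choices, {Wirral, Ashby} is lowest.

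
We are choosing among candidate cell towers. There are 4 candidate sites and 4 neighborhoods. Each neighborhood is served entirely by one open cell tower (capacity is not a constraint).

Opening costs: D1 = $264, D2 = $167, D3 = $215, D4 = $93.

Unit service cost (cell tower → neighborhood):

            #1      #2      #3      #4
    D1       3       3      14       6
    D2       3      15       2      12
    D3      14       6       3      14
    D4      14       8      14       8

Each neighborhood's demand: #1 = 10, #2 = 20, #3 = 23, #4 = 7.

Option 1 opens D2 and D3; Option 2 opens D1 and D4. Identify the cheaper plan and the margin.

Option 1 is cheaper by 149.

Option 1: {D2, D3}: #1→D2 3·10=30, #2→D3 6·20=120, #3→D2 2·23=46, #4→D2 12·7=84. Service 280; fixed 382; total 662.
Option 2: {D1, D4}: #1→D1 3·10=30, #2→D1 3·20=60, #3→D1 14·23=322, #4→D1 6·7=42. Service 454; fixed 357; total 811.
Difference: |662 − 811| = 149.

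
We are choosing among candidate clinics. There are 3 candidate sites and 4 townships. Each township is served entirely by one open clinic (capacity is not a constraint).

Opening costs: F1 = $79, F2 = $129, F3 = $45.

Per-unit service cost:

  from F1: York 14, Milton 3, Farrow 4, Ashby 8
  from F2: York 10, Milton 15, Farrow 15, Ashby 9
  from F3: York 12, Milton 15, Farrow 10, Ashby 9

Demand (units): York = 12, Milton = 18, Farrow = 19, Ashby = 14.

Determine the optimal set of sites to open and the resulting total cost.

Open F1 only; minimum total cost 489.

For any fixed open set, each township goes to its cheapest open site; total = fixed + service.
{F1}: York→F1 14·12=168, Milton→F1 3·18=54, Farrow→F1 4·19=76, Ashby→F1 8·14=112. Service 410; fixed 79; total 489.
{F1, F3}: York→F3 12·12=144, Milton→F1 3·18=54, Farrow→F1 4·19=76, Ashby→F1 8·14=112. Service 386; fixed 124; total 510.
{F1, F2}: service 362 + fixed 208 = 570
{F1, F2, F3}: York→F2 10·12=120, Milton→F1 3·18=54, Farrow→F1 4·19=76, Ashby→F1 8·14=112. Service 362; fixed 253; total 615.
(All 7 nonempty subsets were checked; F1 only is lowest.)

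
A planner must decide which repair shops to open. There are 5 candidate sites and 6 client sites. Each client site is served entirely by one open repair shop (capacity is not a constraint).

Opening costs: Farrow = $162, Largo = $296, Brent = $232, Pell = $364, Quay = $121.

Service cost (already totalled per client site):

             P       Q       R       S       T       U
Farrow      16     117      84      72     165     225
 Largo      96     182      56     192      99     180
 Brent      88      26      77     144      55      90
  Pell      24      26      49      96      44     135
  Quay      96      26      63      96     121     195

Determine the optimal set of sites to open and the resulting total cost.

For any fixed open set, each client site goes to its cheapest open site; total = fixed + service.
{Brent}: P→Brent 88, Q→Brent 26, R→Brent 77, S→Brent 144, T→Brent 55, U→Brent 90. Service 480; fixed 232; total 712.
{Quay}: service 597 + fixed 121 = 718
{Farrow, Brent}: P→Farrow 16, Q→Brent 26, R→Brent 77, S→Farrow 72, T→Brent 55, U→Brent 90. Service 336; fixed 394; total 730.
{Farrow, Largo, Brent, Pell, Quay}: service 297 + fixed 1175 = 1472
No other subset beats 712.

Open Brent only; minimum total cost 712.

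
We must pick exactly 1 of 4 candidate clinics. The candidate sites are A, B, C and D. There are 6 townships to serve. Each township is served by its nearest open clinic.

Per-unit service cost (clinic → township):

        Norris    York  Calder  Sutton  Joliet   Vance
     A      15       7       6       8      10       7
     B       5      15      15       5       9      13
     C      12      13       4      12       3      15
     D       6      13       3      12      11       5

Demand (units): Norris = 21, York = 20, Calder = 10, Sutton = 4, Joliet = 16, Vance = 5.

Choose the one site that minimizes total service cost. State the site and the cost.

With exactly 1 open, each township uses its cheapest among the chosen.
{D}: Norris→D 6·21=126, York→D 13·20=260, Calder→D 3·10=30, Sutton→D 12·4=48, Joliet→D 11·16=176, Vance→D 5·5=25. Service cost 665.
{C}: service cost 723
{A}: service cost 742
Among all 4 size-1 choices, {D} is lowest.

Choose D only; total service cost 665.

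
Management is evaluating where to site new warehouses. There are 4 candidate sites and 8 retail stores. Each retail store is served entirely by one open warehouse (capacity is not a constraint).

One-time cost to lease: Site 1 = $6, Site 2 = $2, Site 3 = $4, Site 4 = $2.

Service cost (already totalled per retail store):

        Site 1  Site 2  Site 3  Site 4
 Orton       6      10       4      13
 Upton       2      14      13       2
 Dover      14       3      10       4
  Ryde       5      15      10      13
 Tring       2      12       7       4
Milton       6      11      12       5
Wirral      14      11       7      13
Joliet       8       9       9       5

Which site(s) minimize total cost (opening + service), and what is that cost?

Open Site 1, Site 3 and Site 4; minimum total cost 46.

For any fixed open set, each retail store goes to its cheapest open site; total = fixed + service.
{Site 1, Site 3, Site 4}: Orton→Site 3 4, Upton→Site 1 2, Dover→Site 4 4, Ryde→Site 1 5, Tring→Site 1 2, Milton→Site 4 5, Wirral→Site 3 7, Joliet→Site 4 5. Service 34; fixed 12; total 46.
{Site 1, Site 2, Site 3, Site 4}: Orton→Site 3 4, Upton→Site 1 2, Dover→Site 2 3, Ryde→Site 1 5, Tring→Site 1 2, Milton→Site 4 5, Wirral→Site 3 7, Joliet→Site 4 5. Service 33; fixed 14; total 47.
{Site 3, Site 4}: service 41 + fixed 6 = 47
{Site 2}: service 85 + fixed 2 = 87
No other subset beats 46.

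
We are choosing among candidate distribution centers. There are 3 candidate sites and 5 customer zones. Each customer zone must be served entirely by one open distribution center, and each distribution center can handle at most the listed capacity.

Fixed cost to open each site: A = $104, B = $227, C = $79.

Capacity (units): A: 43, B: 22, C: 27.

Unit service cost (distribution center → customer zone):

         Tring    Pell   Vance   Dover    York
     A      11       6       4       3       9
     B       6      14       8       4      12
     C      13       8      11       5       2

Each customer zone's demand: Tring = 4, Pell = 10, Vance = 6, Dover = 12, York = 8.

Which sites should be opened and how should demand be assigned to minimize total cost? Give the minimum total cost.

Minimum total cost: 340

Open {A}: Tring→A 11·4=44, Pell→A 6·10=60, Vance→A 4·6=24, Dover→A 3·12=36, York→A 9·8=72.
Loads: A carries 40/43. Service 236; fixed 104; total 340.
Next best feasible plan costs 363.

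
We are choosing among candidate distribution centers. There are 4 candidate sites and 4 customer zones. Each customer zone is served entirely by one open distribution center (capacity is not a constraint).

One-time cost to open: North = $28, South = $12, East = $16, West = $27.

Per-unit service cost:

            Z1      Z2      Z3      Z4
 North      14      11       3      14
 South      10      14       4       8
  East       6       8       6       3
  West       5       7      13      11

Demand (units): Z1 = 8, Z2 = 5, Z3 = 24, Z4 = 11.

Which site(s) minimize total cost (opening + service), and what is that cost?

For any fixed open set, each customer zone goes to its cheapest open site; total = fixed + service.
{North, East}: Z1→East 6·8=48, Z2→East 8·5=40, Z3→North 3·24=72, Z4→East 3·11=33. Service 193; fixed 44; total 237.
{South, East}: Z1→East 6·8=48, Z2→East 8·5=40, Z3→South 4·24=96, Z4→East 3·11=33. Service 217; fixed 28; total 245.
{North, South, East}: Z1→East 6·8=48, Z2→East 8·5=40, Z3→North 3·24=72, Z4→East 3·11=33. Service 193; fixed 56; total 249.
{North, South, East, West}: service 180 + fixed 83 = 263
No other subset beats 237.

Open North and East; minimum total cost 237.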